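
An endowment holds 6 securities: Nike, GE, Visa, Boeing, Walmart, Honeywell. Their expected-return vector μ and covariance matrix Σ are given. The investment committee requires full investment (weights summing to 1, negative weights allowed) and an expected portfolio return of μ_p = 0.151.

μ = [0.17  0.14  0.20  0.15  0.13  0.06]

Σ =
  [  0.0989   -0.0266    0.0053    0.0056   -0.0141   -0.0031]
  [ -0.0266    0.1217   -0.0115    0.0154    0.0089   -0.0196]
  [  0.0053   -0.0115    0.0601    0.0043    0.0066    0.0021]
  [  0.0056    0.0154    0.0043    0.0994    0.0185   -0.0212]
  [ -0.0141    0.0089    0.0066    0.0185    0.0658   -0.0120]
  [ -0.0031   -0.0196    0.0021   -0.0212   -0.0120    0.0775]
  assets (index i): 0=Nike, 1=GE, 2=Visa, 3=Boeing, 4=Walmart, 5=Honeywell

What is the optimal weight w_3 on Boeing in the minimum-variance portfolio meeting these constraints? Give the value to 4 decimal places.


0.0765

u=Σ⁻¹μ = [2.3723  2.0005  3.1520  0.9591  1.9662  1.8564]
v=Σ⁻¹𝟙 = [15.8129  14.3186  14.8227  7.7476  16.9038  21.4920]
a=μᵀu=1.824610  b=𝟙ᵀu=12.306487  c=𝟙ᵀv=91.097595  D=ac−b²=14.767970
λ₁=(c·0.151−b)/D = (91.097595·0.151−12.306487)/14.767970 = 0.098135
λ₂=(a−b·0.151)/D = (1.824610−12.306487·0.151)/14.767970 = -0.002280
w* = 0.098135·u + -0.002280·v:
  w_0 = 0.098135·2.3723 + -0.002280·15.8129 = 0.1967  (Nike)
  w_1 = 0.098135·2.0005 + -0.002280·14.3186 = 0.1637  (GE)
  w_2 = 0.098135·3.1520 + -0.002280·14.8227 = 0.2755  (Visa)
  w_3 = 0.098135·0.9591 + -0.002280·7.7476 = 0.0765  (Boeing)
  w_4 = 0.098135·1.9662 + -0.002280·16.9038 = 0.1544  (Walmart)
  w_5 = 0.098135·1.8564 + -0.002280·21.4920 = 0.1332  (Honeywell)
Σw_i=1.0000  μᵀw=0.1510
σ²=wᵀΣw=λ₁·μ_p+λ₂ = 0.098135·0.151 + -0.002280 = 0.012538 ≈ 0.0125


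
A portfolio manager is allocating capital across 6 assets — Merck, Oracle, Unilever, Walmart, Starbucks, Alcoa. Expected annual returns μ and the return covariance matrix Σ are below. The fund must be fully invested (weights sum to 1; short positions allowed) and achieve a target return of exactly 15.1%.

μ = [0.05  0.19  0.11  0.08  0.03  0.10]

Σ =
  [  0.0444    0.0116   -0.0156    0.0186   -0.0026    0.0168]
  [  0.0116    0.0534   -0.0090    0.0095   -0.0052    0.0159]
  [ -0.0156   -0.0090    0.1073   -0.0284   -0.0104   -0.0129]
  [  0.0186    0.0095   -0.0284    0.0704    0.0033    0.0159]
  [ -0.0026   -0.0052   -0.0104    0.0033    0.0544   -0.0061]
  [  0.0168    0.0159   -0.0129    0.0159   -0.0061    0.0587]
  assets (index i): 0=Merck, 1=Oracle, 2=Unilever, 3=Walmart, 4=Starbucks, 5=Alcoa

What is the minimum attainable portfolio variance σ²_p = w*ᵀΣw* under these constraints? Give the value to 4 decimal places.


p=Σ⁻¹μ = [0.1154  3.4873  1.8698  1.1101  1.2893  0.9702]
q=Σ⁻¹𝟙 = [17.7536  15.1303  20.1274  11.7713  25.1231  11.7019]
a=μᵀp=1.098543  b=𝟙ᵀp=8.842029  c=𝟙ᵀq=101.607498  D=ac−b²=33.438713
λ₁=(c·0.151−b)/D = (101.607498·0.151−8.842029)/33.438713 = 0.194407
λ₂=(a−b·0.151)/D = (1.098543−8.842029·0.151)/33.438713 = -0.007076
w* = 0.194407·p + -0.007076·q:
  w_0 = 0.194407·0.1154 + -0.007076·17.7536 = -0.1032  (Merck)
  w_1 = 0.194407·3.4873 + -0.007076·15.1303 = 0.5709  (Oracle)
  w_2 = 0.194407·1.8698 + -0.007076·20.1274 = 0.2211  (Unilever)
  w_3 = 0.194407·1.1101 + -0.007076·11.7713 = 0.1325  (Walmart)
  w_4 = 0.194407·1.2893 + -0.007076·25.1231 = 0.0729  (Starbucks)
  w_5 = 0.194407·0.9702 + -0.007076·11.7019 = 0.1058  (Alcoa)
Σw_i=1.0000  μᵀw=0.1510
σ²=wᵀΣw=λ₁·μ_p+λ₂ = 0.194407·0.151 + -0.007076 = 0.022280 ≈ 0.0223

0.0223


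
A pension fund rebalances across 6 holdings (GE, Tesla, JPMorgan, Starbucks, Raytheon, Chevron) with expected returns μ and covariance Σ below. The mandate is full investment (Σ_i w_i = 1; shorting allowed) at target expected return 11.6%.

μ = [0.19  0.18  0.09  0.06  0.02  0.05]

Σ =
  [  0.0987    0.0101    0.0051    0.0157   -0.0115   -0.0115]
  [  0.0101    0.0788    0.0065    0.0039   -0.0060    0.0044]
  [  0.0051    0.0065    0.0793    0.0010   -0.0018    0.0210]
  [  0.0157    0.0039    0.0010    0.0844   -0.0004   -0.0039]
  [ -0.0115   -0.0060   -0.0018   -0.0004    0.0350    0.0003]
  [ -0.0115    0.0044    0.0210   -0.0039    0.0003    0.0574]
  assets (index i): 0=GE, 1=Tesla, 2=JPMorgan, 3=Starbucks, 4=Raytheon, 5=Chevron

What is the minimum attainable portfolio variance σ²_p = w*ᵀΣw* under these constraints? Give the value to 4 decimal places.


u=Σ⁻¹μ = [1.9216  2.0415  0.6442  0.2995  1.5818  0.8760]
v=Σ⁻¹𝟙 = [13.1202  11.6791  6.9608  9.7420  35.2074  17.0862]
a=μᵀu=0.883953  b=𝟙ᵀu=7.364531  c=𝟙ᵀv=93.795701  D=ac−b²=28.674674
λ₁=(c·0.116−b)/D = (93.795701·0.116−7.364531)/28.674674 = 0.122609
λ₂=(a−b·0.116)/D = (0.883953−7.364531·0.116)/28.674674 = 0.001035
w* = 0.122609·u + 0.001035·v:
  w_0 = 0.122609·1.9216 + 0.001035·13.1202 = 0.2492  (GE)
  w_1 = 0.122609·2.0415 + 0.001035·11.6791 = 0.2624  (Tesla)
  w_2 = 0.122609·0.6442 + 0.001035·6.9608 = 0.0862  (JPMorgan)
  w_3 = 0.122609·0.2995 + 0.001035·9.7420 = 0.0468  (Starbucks)
  w_4 = 0.122609·1.5818 + 0.001035·35.2074 = 0.2304  (Raytheon)
  w_5 = 0.122609·0.8760 + 0.001035·17.0862 = 0.1251  (Chevron)
Σw_i=1.0000  μᵀw=0.1160
σ²=wᵀΣw=λ₁·μ_p+λ₂ = 0.122609·0.116 + 0.001035 = 0.015257 ≈ 0.0153

0.0153


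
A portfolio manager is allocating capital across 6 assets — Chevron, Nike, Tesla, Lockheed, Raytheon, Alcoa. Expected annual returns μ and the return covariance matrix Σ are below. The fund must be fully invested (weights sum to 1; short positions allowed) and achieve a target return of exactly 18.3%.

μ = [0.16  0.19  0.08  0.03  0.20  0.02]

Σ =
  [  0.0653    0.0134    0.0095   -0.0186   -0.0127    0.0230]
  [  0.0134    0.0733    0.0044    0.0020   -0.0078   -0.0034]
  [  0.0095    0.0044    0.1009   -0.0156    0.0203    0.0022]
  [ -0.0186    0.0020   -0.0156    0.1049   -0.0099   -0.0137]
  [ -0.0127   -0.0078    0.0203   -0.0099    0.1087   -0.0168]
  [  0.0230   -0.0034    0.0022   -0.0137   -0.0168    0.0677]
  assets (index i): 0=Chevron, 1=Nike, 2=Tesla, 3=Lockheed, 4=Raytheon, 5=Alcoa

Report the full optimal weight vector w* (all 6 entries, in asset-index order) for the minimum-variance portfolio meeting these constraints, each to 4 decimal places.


u=Σ⁻¹μ = [2.5878  2.3605  0.1020  0.9886  2.4345  0.3357]
v=Σ⁻¹𝟙 = [12.8550  12.7642  7.3745  16.3425  14.4646  17.7017]
a=μᵀu=1.393995  b=𝟙ᵀu=8.809190  c=𝟙ᵀv=81.502521  D=ac−b²=36.012270
λ₁=(c·0.183−b)/D = (81.502521·0.183−8.809190)/36.012270 = 0.169547
λ₂=(a−b·0.183)/D = (1.393995−8.809190·0.183)/36.012270 = -0.006056
w* = 0.169547·u + -0.006056·v:
  w_0 = 0.169547·2.5878 + -0.006056·12.8550 = 0.3609  (Chevron)
  w_1 = 0.169547·2.3605 + -0.006056·12.7642 = 0.3229  (Nike)
  w_2 = 0.169547·0.1020 + -0.006056·7.3745 = -0.0274  (Tesla)
  w_3 = 0.169547·0.9886 + -0.006056·16.3425 = 0.0686  (Lockheed)
  w_4 = 0.169547·2.4345 + -0.006056·14.4646 = 0.3252  (Raytheon)
  w_5 = 0.169547·0.3357 + -0.006056·17.7017 = -0.0503  (Alcoa)
Σw_i=1.0000  μᵀw=0.1830
σ²=wᵀΣw=λ₁·μ_p+λ₂ = 0.169547·0.183 + -0.006056 = 0.024971 ≈ 0.0250

0.3609  0.3229  -0.0274  0.0686  0.3252  -0.0503


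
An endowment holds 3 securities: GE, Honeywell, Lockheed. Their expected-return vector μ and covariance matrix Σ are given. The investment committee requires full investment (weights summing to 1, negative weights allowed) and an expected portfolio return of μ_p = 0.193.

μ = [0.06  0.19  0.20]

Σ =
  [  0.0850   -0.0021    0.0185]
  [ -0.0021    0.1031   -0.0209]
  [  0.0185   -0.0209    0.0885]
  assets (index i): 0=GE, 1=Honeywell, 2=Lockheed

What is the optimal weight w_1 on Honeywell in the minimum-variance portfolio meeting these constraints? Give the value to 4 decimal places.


x=Σ⁻¹μ = [0.1567  2.4131  2.7970]
y=Σ⁻¹𝟙 = [9.4029  12.3754  12.2564]
a=μᵀx=1.027282  b=𝟙ᵀx=5.366785  c=𝟙ᵀy=34.034709  D=ac−b²=6.160875
λ₁=(c·0.193−b)/D = (34.034709·0.193−5.366785)/6.160875 = 0.195088
λ₂=(a−b·0.193)/D = (1.027282−5.366785·0.193)/6.160875 = -0.001381
w* = 0.195088·x + -0.001381·y:
  w_0 = 0.195088·0.1567 + -0.001381·9.4029 = 0.0176  (GE)
  w_1 = 0.195088·2.4131 + -0.001381·12.3754 = 0.4537  (Honeywell)
  w_2 = 0.195088·2.7970 + -0.001381·12.2564 = 0.5287  (Lockheed)
Σw_i=1.0000  μᵀw=0.1930
σ²=wᵀΣw=λ₁·μ_p+λ₂ = 0.195088·0.193 + -0.001381 = 0.036271 ≈ 0.0363

0.4537


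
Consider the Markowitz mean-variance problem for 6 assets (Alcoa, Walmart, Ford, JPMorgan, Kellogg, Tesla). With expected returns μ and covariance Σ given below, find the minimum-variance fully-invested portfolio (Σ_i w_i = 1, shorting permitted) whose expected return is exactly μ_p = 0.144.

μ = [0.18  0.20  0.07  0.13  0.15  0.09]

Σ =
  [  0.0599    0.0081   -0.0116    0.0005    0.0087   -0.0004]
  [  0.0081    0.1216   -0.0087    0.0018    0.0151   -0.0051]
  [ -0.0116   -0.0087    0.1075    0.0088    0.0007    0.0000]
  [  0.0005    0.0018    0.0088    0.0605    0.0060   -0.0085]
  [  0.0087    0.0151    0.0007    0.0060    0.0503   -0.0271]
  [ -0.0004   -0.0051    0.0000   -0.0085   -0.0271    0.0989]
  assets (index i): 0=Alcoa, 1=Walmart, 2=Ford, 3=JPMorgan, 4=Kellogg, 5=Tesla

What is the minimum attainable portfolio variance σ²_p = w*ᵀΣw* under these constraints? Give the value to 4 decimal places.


p=Σ⁻¹μ = [2.5673  1.2169  0.8477  1.9483  2.9899  1.9699]
q=Σ⁻¹𝟙 = [14.4319  5.5848  9.9286  15.0186  23.5907  18.2125]
a=μᵀp=1.643864  b=𝟙ᵀp=11.539844  c=𝟙ᵀq=86.767035  D=ac−b²=9.465253
λ₁=(c·0.144−b)/D = (86.767035·0.144−11.539844)/9.465253 = 0.100854
λ₂=(a−b·0.144)/D = (1.643864−11.539844·0.144)/9.465253 = -0.001888
w* = 0.100854·p + -0.001888·q:
  w_0 = 0.100854·2.5673 + -0.001888·14.4319 = 0.2317  (Alcoa)
  w_1 = 0.100854·1.2169 + -0.001888·5.5848 = 0.1122  (Walmart)
  w_2 = 0.100854·0.8477 + -0.001888·9.9286 = 0.0667  (Ford)
  w_3 = 0.100854·1.9483 + -0.001888·15.0186 = 0.1681  (JPMorgan)
  w_4 = 0.100854·2.9899 + -0.001888·23.5907 = 0.2570  (Kellogg)
  w_5 = 0.100854·1.9699 + -0.001888·18.2125 = 0.1643  (Tesla)
Σw_i=1.0000  μᵀw=0.1440
σ²=wᵀΣw=λ₁·μ_p+λ₂ = 0.100854·0.144 + -0.001888 = 0.012635 ≈ 0.0126

0.0126


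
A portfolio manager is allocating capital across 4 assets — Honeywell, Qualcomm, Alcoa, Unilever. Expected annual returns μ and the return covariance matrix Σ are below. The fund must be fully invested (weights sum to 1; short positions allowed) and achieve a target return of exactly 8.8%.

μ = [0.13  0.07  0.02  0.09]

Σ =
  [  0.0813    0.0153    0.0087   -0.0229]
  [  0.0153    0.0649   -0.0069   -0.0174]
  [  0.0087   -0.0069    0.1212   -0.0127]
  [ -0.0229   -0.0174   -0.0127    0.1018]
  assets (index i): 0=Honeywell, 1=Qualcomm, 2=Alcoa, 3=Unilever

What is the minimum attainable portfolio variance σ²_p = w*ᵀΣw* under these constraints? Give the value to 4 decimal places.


0.0181

g=Σ⁻¹μ = [1.7909  1.0870  0.2560  1.5047]
h=Σ⁻¹𝟙 = [12.6036  18.0791  10.1584  17.0158]
a=μᵀg=0.449447  b=𝟙ᵀg=4.638598  c=𝟙ᵀh=57.856901  D=ac−b²=4.487044
λ₁=(c·0.088−b)/D = (57.856901·0.088−4.638598)/4.487044 = 0.100915
λ₂=(a−b·0.088)/D = (0.449447−4.638598·0.088)/4.487044 = 0.009193
w* = 0.100915·g + 0.009193·h:
  w_0 = 0.100915·1.7909 + 0.009193·12.6036 = 0.2966  (Honeywell)
  w_1 = 0.100915·1.0870 + 0.009193·18.0791 = 0.2759  (Qualcomm)
  w_2 = 0.100915·0.2560 + 0.009193·10.1584 = 0.1192  (Alcoa)
  w_3 = 0.100915·1.5047 + 0.009193·17.0158 = 0.3083  (Unilever)
Σw_i=1.0000  μᵀw=0.0880
σ²=wᵀΣw=λ₁·μ_p+λ₂ = 0.100915·0.088 + 0.009193 = 0.018074 ≈ 0.0181


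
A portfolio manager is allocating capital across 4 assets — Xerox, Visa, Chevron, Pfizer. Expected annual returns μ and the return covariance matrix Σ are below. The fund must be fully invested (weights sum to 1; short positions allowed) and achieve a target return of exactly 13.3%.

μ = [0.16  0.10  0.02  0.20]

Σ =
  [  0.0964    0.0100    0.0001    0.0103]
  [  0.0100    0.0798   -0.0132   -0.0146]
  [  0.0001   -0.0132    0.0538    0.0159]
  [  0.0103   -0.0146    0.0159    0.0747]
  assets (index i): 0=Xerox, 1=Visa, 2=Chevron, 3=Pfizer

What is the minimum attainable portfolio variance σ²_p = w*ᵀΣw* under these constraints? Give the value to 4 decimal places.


u=Σ⁻¹μ = [1.1887  1.6121  -0.0756  2.8447]
v=Σ⁻¹𝟙 = [7.3622  16.9188  19.3056  11.5693]
a=μᵀu=0.918817  b=𝟙ᵀu=5.569806  c=𝟙ᵀv=55.155924  D=ac−b²=19.655453
λ₁=(c·0.133−b)/D = (55.155924·0.133−5.569806)/19.655453 = 0.089844
λ₂=(a−b·0.133)/D = (0.918817−5.569806·0.133)/19.655453 = 0.009058
w* = 0.089844·u + 0.009058·v:
  w_0 = 0.089844·1.1887 + 0.009058·7.3622 = 0.1735  (Xerox)
  w_1 = 0.089844·1.6121 + 0.009058·16.9188 = 0.2981  (Visa)
  w_2 = 0.089844·-0.0756 + 0.009058·19.3056 = 0.1681  (Chevron)
  w_3 = 0.089844·2.8447 + 0.009058·11.5693 = 0.3604  (Pfizer)
Σw_i=1.0000  μᵀw=0.1330
σ²=wᵀΣw=λ₁·μ_p+λ₂ = 0.089844·0.133 + 0.009058 = 0.021007 ≈ 0.0210

0.0210


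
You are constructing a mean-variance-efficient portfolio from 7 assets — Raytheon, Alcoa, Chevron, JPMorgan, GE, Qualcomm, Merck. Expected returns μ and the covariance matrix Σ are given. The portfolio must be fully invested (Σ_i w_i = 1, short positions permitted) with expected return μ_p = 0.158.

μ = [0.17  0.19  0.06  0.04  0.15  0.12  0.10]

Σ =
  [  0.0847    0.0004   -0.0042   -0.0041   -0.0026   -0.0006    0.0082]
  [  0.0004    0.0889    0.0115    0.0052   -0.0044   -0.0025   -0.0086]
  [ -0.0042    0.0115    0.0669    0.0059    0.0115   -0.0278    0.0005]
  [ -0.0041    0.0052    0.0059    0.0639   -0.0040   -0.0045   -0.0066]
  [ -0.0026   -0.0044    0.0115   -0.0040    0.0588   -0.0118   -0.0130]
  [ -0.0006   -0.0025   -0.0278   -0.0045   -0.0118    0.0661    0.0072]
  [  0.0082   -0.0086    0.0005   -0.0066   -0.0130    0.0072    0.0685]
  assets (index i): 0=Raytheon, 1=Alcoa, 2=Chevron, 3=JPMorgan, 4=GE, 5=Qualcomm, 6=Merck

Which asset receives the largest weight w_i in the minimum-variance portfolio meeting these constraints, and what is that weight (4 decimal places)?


GE (0.3171)

u=Σ⁻¹μ = [2.0417  2.3853  1.0654  1.1086  3.7124  2.8910  2.0146]
v=Σ⁻¹𝟙 = [12.8479  11.4028  19.0283  19.2060  25.5606  27.5721  18.1566]
a=μᵀu=2.013812  b=𝟙ᵀu=15.219013  c=𝟙ᵀv=133.774309  D=ac−b²=37.777939
λ₁=(c·0.158−b)/D = (133.774309·0.158−15.219013)/37.777939 = 0.156634
λ₂=(a−b·0.158)/D = (2.013812−15.219013·0.158)/37.777939 = -0.010344
w* = 0.156634·u + -0.010344·v:
  w_0 = 0.156634·2.0417 + -0.010344·12.8479 = 0.1869  (Raytheon)
  w_1 = 0.156634·2.3853 + -0.010344·11.4028 = 0.2557  (Alcoa)
  w_2 = 0.156634·1.0654 + -0.010344·19.0283 = -0.0300  (Chevron)
  w_3 = 0.156634·1.1086 + -0.010344·19.2060 = -0.0250  (JPMorgan)
  w_4 = 0.156634·3.7124 + -0.010344·25.5606 = 0.3171  (GE)
  w_5 = 0.156634·2.8910 + -0.010344·27.5721 = 0.1676  (Qualcomm)
  w_6 = 0.156634·2.0146 + -0.010344·18.1566 = 0.1277  (Merck)
Σw_i=1.0000  μᵀw=0.1580
σ²=wᵀΣw=λ₁·μ_p+λ₂ = 0.156634·0.158 + -0.010344 = 0.014404 ≈ 0.0144


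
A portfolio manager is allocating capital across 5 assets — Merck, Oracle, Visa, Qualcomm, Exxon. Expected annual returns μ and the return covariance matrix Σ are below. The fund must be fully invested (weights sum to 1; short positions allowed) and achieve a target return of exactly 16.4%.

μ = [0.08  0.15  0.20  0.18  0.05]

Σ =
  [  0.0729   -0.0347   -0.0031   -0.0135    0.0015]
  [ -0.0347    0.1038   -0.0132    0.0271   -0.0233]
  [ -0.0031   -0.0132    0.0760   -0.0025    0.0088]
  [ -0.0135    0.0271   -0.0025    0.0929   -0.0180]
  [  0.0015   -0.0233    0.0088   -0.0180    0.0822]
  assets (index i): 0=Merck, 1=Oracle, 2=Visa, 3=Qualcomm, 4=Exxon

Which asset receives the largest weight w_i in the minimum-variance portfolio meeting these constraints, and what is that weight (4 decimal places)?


Visa (0.3989)

p=Σ⁻¹μ = [2.7849  2.5725  3.0960  1.9426  1.3806]
q=Σ⁻¹𝟙 = [26.5797  21.5552  16.2206  12.4125  18.7719]
a=μᵀp=1.646575  b=𝟙ᵀp=11.776637  c=𝟙ᵀq=95.540030  D=ac−b²=18.624654
λ₁=(c·0.164−b)/D = (95.540030·0.164−11.776637)/18.624654 = 0.208966
λ₂=(a−b·0.164)/D = (1.646575−11.776637·0.164)/18.624654 = -0.015291
w* = 0.208966·p + -0.015291·q:
  w_0 = 0.208966·2.7849 + -0.015291·26.5797 = 0.1755  (Merck)
  w_1 = 0.208966·2.5725 + -0.015291·21.5552 = 0.2080  (Oracle)
  w_2 = 0.208966·3.0960 + -0.015291·16.2206 = 0.3989  (Visa)
  w_3 = 0.208966·1.9426 + -0.015291·12.4125 = 0.2161  (Qualcomm)
  w_4 = 0.208966·1.3806 + -0.015291·18.7719 = 0.0015  (Exxon)
Σw_i=1.0000  μᵀw=0.1640
σ²=wᵀΣw=λ₁·μ_p+λ₂ = 0.208966·0.164 + -0.015291 = 0.018979 ≈ 0.0190


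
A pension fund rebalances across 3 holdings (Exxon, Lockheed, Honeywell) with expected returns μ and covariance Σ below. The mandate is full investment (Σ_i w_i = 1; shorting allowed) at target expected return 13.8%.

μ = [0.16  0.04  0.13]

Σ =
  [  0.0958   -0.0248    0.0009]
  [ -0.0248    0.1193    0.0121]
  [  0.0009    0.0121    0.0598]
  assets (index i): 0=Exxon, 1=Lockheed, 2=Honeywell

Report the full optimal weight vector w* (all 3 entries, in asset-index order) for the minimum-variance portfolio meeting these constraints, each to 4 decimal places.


0.4381  0.0571  0.5048

x=Σ⁻¹μ = [1.7798  0.4977  2.0464]
y=Σ⁻¹𝟙 = [12.7755  9.5576  14.5962]
a=μᵀx=0.570705  b=𝟙ᵀx=4.323891  c=𝟙ᵀy=36.929290  D=ac−b²=2.379700
λ₁=(c·0.138−b)/D = (36.929290·0.138−4.323891)/2.379700 = 0.324558
λ₂=(a−b·0.138)/D = (0.570705−4.323891·0.138)/2.379700 = -0.010922
w* = 0.324558·x + -0.010922·y:
  w_0 = 0.324558·1.7798 + -0.010922·12.7755 = 0.4381  (Exxon)
  w_1 = 0.324558·0.4977 + -0.010922·9.5576 = 0.0571  (Lockheed)
  w_2 = 0.324558·2.0464 + -0.010922·14.5962 = 0.5048  (Honeywell)
Σw_i=1.0000  μᵀw=0.1380
σ²=wᵀΣw=λ₁·μ_p+λ₂ = 0.324558·0.138 + -0.010922 = 0.033867 ≈ 0.0339


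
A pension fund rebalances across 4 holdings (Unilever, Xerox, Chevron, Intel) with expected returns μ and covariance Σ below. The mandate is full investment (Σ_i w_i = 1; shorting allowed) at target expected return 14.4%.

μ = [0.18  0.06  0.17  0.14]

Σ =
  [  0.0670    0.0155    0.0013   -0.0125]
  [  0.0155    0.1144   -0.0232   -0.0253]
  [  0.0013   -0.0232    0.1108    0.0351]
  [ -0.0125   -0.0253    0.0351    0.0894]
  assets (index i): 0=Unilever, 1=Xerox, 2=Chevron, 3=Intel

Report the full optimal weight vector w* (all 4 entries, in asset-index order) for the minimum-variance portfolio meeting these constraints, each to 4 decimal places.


0.3654  0.1917  0.1573  0.2856

g=Σ⁻¹μ = [2.8152  0.7520  1.1084  1.7373]
h=Σ⁻¹𝟙 = [14.7706  11.1625  6.8418  13.7237]
a=μᵀg=0.983501  b=𝟙ᵀg=6.412885  c=𝟙ᵀh=46.498635  D=ac−b²=4.606382
λ₁=(c·0.144−b)/D = (46.498635·0.144−6.412885)/4.606382 = 0.061419
λ₂=(a−b·0.144)/D = (0.983501−6.412885·0.144)/4.606382 = 0.013035
w* = 0.061419·g + 0.013035·h:
  w_0 = 0.061419·2.8152 + 0.013035·14.7706 = 0.3654  (Unilever)
  w_1 = 0.061419·0.7520 + 0.013035·11.1625 = 0.1917  (Xerox)
  w_2 = 0.061419·1.1084 + 0.013035·6.8418 = 0.1573  (Chevron)
  w_3 = 0.061419·1.7373 + 0.013035·13.7237 = 0.2856  (Intel)
Σw_i=1.0000  μᵀw=0.1440
σ²=wᵀΣw=λ₁·μ_p+λ₂ = 0.061419·0.144 + 0.013035 = 0.021880 ≈ 0.0219


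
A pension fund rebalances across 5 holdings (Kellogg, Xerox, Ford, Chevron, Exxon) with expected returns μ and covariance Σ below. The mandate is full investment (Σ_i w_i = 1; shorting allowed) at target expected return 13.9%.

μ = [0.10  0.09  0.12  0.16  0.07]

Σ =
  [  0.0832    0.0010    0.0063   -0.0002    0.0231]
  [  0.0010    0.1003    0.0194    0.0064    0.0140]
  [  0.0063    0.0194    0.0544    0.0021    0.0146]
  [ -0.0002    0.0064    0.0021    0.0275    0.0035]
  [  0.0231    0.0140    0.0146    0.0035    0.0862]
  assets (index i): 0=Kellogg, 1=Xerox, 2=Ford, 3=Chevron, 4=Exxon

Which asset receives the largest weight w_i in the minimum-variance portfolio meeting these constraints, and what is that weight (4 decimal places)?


x=Σ⁻¹μ = [1.0889  0.1823  1.8087  5.6513  -0.0452]
y=Σ⁻¹𝟙 = [9.7614  4.5366  13.0788  33.7869  4.6612]
a=μᵀx=1.243391  b=𝟙ᵀx=8.686073  c=𝟙ᵀy=65.824857  D=ac−b²=6.398208
λ₁=(c·0.139−b)/D = (65.824857·0.139−8.686073)/6.398208 = 0.072455
λ₂=(a−b·0.139)/D = (1.243391−8.686073·0.139)/6.398208 = 0.005631
w* = 0.072455·x + 0.005631·y:
  w_0 = 0.072455·1.0889 + 0.005631·9.7614 = 0.1339  (Kellogg)
  w_1 = 0.072455·0.1823 + 0.005631·4.5366 = 0.0388  (Xerox)
  w_2 = 0.072455·1.8087 + 0.005631·13.0788 = 0.2047  (Ford)
  w_3 = 0.072455·5.6513 + 0.005631·33.7869 = 0.5997  (Chevron)
  w_4 = 0.072455·-0.0452 + 0.005631·4.6612 = 0.0230  (Exxon)
Σw_i=1.0000  μᵀw=0.1390
σ²=wᵀΣw=λ₁·μ_p+λ₂ = 0.072455·0.139 + 0.005631 = 0.015702 ≈ 0.0157

Chevron (0.5997)


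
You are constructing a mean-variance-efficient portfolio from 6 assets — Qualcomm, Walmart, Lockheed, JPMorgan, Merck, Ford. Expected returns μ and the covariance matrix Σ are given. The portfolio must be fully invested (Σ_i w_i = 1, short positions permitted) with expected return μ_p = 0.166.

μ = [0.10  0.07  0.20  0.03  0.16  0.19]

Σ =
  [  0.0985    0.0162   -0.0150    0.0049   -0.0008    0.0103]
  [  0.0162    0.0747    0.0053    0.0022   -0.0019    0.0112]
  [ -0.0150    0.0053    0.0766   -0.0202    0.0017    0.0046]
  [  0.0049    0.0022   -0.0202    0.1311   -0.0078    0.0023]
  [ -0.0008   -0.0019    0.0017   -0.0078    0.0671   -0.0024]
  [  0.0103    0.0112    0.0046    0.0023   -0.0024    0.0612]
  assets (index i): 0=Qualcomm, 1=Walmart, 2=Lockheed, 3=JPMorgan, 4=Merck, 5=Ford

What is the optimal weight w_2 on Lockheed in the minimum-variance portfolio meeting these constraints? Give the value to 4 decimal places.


p=Σ⁻¹μ = [1.1156  0.1270  2.7881  0.7157  2.5125  2.7556]
q=Σ⁻¹𝟙 = [9.5295  8.4662  15.9647  10.3559  16.4938  12.2443]
a=μᵀp=1.625124  b=𝟙ᵀp=10.014627  c=𝟙ᵀq=73.054397  D=ac−b²=18.429707
λ₁=(c·0.166−b)/D = (73.054397·0.166−10.014627)/18.429707 = 0.114619
λ₂=(a−b·0.166)/D = (1.625124−10.014627·0.166)/18.429707 = -0.002024
w* = 0.114619·p + -0.002024·q:
  w_0 = 0.114619·1.1156 + -0.002024·9.5295 = 0.1086  (Qualcomm)
  w_1 = 0.114619·0.1270 + -0.002024·8.4662 = -0.0026  (Walmart)
  w_2 = 0.114619·2.7881 + -0.002024·15.9647 = 0.2873  (Lockheed)
  w_3 = 0.114619·0.7157 + -0.002024·10.3559 = 0.0611  (JPMorgan)
  w_4 = 0.114619·2.5125 + -0.002024·16.4938 = 0.2546  (Merck)
  w_5 = 0.114619·2.7556 + -0.002024·12.2443 = 0.2911  (Ford)
Σw_i=1.0000  μᵀw=0.1660
σ²=wᵀΣw=λ₁·μ_p+λ₂ = 0.114619·0.166 + -0.002024 = 0.017003 ≈ 0.0170

0.2873


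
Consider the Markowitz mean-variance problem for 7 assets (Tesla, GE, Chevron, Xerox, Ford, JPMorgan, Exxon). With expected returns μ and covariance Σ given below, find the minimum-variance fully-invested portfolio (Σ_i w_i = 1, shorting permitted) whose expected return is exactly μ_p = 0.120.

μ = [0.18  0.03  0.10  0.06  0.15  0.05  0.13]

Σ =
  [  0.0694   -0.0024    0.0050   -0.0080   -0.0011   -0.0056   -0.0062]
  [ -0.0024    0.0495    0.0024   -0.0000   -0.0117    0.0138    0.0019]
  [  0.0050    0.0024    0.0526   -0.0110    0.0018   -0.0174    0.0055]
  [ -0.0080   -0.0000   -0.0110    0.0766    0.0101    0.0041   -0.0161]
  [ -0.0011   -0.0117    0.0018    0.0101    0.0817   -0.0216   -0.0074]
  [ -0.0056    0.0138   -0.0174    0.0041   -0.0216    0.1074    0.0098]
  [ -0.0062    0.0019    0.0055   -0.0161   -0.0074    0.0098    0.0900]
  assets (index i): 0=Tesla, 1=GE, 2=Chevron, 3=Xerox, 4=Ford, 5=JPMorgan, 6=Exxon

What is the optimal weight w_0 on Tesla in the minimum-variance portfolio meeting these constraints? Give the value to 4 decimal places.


x=Σ⁻¹μ = [2.9262  0.8124  1.9627  1.4056  2.2199  1.0577  1.8277]
y=Σ⁻¹𝟙 = [18.1195  19.9665  22.3723  18.1047  17.2575  12.8324  13.8310]
a=μᵀx=1.455172  b=𝟙ᵀx=12.212294  c=𝟙ᵀy=122.483874  D=ac−b²=29.094972
λ₁=(c·0.120−b)/D = (122.483874·0.120−12.212294)/29.094972 = 0.085436
λ₂=(a−b·0.120)/D = (1.455172−12.212294·0.120)/29.094972 = -0.000354
w* = 0.085436·x + -0.000354·y:
  w_0 = 0.085436·2.9262 + -0.000354·18.1195 = 0.2436  (Tesla)
  w_1 = 0.085436·0.8124 + -0.000354·19.9665 = 0.0623  (GE)
  w_2 = 0.085436·1.9627 + -0.000354·22.3723 = 0.1598  (Chevron)
  w_3 = 0.085436·1.4056 + -0.000354·18.1047 = 0.1137  (Xerox)
  w_4 = 0.085436·2.2199 + -0.000354·17.2575 = 0.1836  (Ford)
  w_5 = 0.085436·1.0577 + -0.000354·12.8324 = 0.0858  (JPMorgan)
  w_6 = 0.085436·1.8277 + -0.000354·13.8310 = 0.1513  (Exxon)
Σw_i=1.0000  μᵀw=0.1200
σ²=wᵀΣw=λ₁·μ_p+λ₂ = 0.085436·0.120 + -0.000354 = 0.009898 ≈ 0.0099

0.2436


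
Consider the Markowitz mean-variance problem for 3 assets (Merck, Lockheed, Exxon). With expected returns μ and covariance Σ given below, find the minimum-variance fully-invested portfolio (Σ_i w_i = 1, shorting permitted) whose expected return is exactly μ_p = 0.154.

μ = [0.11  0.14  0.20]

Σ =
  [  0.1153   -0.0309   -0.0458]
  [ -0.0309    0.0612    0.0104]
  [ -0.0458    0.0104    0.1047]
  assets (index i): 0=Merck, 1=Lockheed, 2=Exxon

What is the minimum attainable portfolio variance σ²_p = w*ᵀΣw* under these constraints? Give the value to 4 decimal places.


0.0180

x=Σ⁻¹μ = [2.9872  3.3049  2.8887]
y=Σ⁻¹𝟙 = [21.8800  24.5520  16.6835]
a=μᵀx=1.369012  b=𝟙ᵀx=9.180777  c=𝟙ᵀy=63.115479  D=ac−b²=2.119193
λ₁=(c·0.154−b)/D = (63.115479·0.154−9.180777)/2.119193 = 0.254345
λ₂=(a−b·0.154)/D = (1.369012−9.180777·0.154)/2.119193 = -0.021153
w* = 0.254345·x + -0.021153·y:
  w_0 = 0.254345·2.9872 + -0.021153·21.8800 = 0.2969  (Merck)
  w_1 = 0.254345·3.3049 + -0.021153·24.5520 = 0.3212  (Lockheed)
  w_2 = 0.254345·2.8887 + -0.021153·16.6835 = 0.3818  (Exxon)
Σw_i=1.0000  μᵀw=0.1540
σ²=wᵀΣw=λ₁·μ_p+λ₂ = 0.254345·0.154 + -0.021153 = 0.018016 ≈ 0.0180


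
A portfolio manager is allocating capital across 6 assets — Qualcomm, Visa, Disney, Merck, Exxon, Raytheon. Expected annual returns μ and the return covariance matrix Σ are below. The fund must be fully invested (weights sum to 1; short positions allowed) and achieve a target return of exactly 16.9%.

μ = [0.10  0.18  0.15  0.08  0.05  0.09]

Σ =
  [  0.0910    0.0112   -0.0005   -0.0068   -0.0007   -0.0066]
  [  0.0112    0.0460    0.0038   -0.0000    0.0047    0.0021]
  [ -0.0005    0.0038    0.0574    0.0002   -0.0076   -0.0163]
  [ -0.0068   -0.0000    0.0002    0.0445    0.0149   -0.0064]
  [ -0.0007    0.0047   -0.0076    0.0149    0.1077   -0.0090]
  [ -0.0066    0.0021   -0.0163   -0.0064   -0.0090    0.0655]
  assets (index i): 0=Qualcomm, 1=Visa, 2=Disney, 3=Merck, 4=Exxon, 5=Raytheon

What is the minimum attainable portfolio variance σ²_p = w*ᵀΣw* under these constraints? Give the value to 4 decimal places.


p=Σ⁻¹μ = [1.0579  3.2370  3.1527  2.1414  0.4595  2.4338]
q=Σ⁻¹𝟙 = [13.2014  14.3122  25.1397  25.0382  9.2383  26.1105]
a=μᵀp=1.574673  b=𝟙ᵀp=12.482209  c=𝟙ᵀq=113.040301  D=ac−b²=22.195957
λ₁=(c·0.169−b)/D = (113.040301·0.169−12.482209)/22.195957 = 0.298325
λ₂=(a−b·0.169)/D = (1.574673−12.482209·0.169)/22.195957 = -0.024095
w* = 0.298325·p + -0.024095·q:
  w_0 = 0.298325·1.0579 + -0.024095·13.2014 = -0.0025  (Qualcomm)
  w_1 = 0.298325·3.2370 + -0.024095·14.3122 = 0.6208  (Visa)
  w_2 = 0.298325·3.1527 + -0.024095·25.1397 = 0.3348  (Disney)
  w_3 = 0.298325·2.1414 + -0.024095·25.0382 = 0.0355  (Merck)
  w_4 = 0.298325·0.4595 + -0.024095·9.2383 = -0.0855  (Exxon)
  w_5 = 0.298325·2.4338 + -0.024095·26.1105 = 0.0969  (Raytheon)
Σw_i=1.0000  μᵀw=0.1690
σ²=wᵀΣw=λ₁·μ_p+λ₂ = 0.298325·0.169 + -0.024095 = 0.026321 ≈ 0.0263

0.0263


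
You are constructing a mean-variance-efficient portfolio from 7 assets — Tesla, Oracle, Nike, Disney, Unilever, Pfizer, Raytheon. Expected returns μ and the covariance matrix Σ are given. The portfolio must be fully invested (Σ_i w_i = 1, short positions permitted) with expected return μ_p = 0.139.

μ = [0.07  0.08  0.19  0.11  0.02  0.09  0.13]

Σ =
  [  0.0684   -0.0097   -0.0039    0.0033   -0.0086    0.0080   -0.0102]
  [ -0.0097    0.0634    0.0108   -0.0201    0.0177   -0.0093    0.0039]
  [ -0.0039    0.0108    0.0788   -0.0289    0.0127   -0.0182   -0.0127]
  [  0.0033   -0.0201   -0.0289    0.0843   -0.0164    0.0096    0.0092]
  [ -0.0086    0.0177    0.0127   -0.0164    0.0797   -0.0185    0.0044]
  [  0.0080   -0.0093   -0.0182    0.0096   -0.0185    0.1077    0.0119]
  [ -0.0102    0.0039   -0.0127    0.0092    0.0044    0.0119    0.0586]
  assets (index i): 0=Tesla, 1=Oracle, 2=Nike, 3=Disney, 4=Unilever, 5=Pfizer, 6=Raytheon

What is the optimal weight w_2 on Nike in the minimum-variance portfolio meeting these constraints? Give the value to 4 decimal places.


u=Σ⁻¹μ = [1.6329  1.6361  3.8505  2.5643  0.0654  0.9997  2.6177]
v=Σ⁻¹𝟙 = [20.4381  19.1768  22.7737  22.8141  13.2953  11.6051  17.3450]
a=μᵀu=1.690433  b=𝟙ᵀu=13.366581  c=𝟙ᵀv=127.448119  D=ac−b²=36.777055
λ₁=(c·0.139−b)/D = (127.448119·0.139−13.366581)/36.777055 = 0.118245
λ₂=(a−b·0.139)/D = (1.690433−13.366581·0.139)/36.777055 = -0.004555
w* = 0.118245·u + -0.004555·v:
  w_0 = 0.118245·1.6329 + -0.004555·20.4381 = 0.1000  (Tesla)
  w_1 = 0.118245·1.6361 + -0.004555·19.1768 = 0.1061  (Oracle)
  w_2 = 0.118245·3.8505 + -0.004555·22.7737 = 0.3516  (Nike)
  w_3 = 0.118245·2.5643 + -0.004555·22.8141 = 0.1993  (Disney)
  w_4 = 0.118245·0.0654 + -0.004555·13.2953 = -0.0528  (Unilever)
  w_5 = 0.118245·0.9997 + -0.004555·11.6051 = 0.0654  (Pfizer)
  w_6 = 0.118245·2.6177 + -0.004555·17.3450 = 0.2305  (Raytheon)
Σw_i=1.0000  μᵀw=0.1390
σ²=wᵀΣw=λ₁·μ_p+λ₂ = 0.118245·0.139 + -0.004555 = 0.011881 ≈ 0.0119

0.3516


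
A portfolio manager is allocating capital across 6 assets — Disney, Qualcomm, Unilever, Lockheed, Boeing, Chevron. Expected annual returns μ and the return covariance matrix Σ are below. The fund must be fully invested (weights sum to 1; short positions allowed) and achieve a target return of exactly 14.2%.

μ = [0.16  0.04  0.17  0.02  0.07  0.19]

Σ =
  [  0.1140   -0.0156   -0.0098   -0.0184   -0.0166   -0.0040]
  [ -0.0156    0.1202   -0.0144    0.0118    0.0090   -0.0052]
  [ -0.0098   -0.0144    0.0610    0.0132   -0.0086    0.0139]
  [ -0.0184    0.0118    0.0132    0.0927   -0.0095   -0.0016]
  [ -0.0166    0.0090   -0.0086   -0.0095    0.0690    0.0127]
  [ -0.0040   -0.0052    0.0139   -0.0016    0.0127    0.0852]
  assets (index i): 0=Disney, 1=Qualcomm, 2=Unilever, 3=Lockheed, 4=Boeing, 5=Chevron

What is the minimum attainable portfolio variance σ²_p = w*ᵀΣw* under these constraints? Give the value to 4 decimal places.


0.0152

x=Σ⁻¹μ = [2.1195  0.9140  3.1255  0.2600  1.5263  1.6528]
y=Σ⁻¹𝟙 = [17.0939  10.5711  20.2217  12.1389  20.1082  7.1163]
a=μᵀx=1.333075  b=𝟙ᵀx=9.598008  c=𝟙ᵀy=87.250121  D=ac−b²=24.189166
λ₁=(c·0.142−b)/D = (87.250121·0.142−9.598008)/24.189166 = 0.115403
λ₂=(a−b·0.142)/D = (1.333075−9.598008·0.142)/24.189166 = -0.001234
w* = 0.115403·x + -0.001234·y:
  w_0 = 0.115403·2.1195 + -0.001234·17.0939 = 0.2235  (Disney)
  w_1 = 0.115403·0.9140 + -0.001234·10.5711 = 0.0924  (Qualcomm)
  w_2 = 0.115403·3.1255 + -0.001234·20.2217 = 0.3357  (Unilever)
  w_3 = 0.115403·0.2600 + -0.001234·12.1389 = 0.0150  (Lockheed)
  w_4 = 0.115403·1.5263 + -0.001234·20.1082 = 0.1513  (Boeing)
  w_5 = 0.115403·1.6528 + -0.001234·7.1163 = 0.1820  (Chevron)
Σw_i=1.0000  μᵀw=0.1420
σ²=wᵀΣw=λ₁·μ_p+λ₂ = 0.115403·0.142 + -0.001234 = 0.015154 ≈ 0.0152


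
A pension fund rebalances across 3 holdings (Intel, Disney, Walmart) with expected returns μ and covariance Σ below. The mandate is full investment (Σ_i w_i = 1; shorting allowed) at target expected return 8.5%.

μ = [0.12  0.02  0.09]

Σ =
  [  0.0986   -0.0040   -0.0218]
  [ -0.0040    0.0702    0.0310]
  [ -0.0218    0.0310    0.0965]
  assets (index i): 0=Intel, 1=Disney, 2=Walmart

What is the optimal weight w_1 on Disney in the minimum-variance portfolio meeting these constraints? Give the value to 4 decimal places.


x=Σ⁻¹μ = [1.5052  -0.2230  1.3443]
y=Σ⁻¹𝟙 = [12.7459  10.6319  9.8267]
a=μᵀx=0.297154  b=𝟙ᵀx=2.626549  c=𝟙ᵀy=33.204466  D=ac−b²=2.968078
λ₁=(c·0.085−b)/D = (33.204466·0.085−2.626549)/2.968078 = 0.065979
λ₂=(a−b·0.085)/D = (0.297154−2.626549·0.085)/2.968078 = 0.024897
w* = 0.065979·x + 0.024897·y:
  w_0 = 0.065979·1.5052 + 0.024897·12.7459 = 0.4167  (Intel)
  w_1 = 0.065979·-0.2230 + 0.024897·10.6319 = 0.2500  (Disney)
  w_2 = 0.065979·1.3443 + 0.024897·9.8267 = 0.3334  (Walmart)
Σw_i=1.0000  μᵀw=0.0850
σ²=wᵀΣw=λ₁·μ_p+λ₂ = 0.065979·0.085 + 0.024897 = 0.030506 ≈ 0.0305

0.2500


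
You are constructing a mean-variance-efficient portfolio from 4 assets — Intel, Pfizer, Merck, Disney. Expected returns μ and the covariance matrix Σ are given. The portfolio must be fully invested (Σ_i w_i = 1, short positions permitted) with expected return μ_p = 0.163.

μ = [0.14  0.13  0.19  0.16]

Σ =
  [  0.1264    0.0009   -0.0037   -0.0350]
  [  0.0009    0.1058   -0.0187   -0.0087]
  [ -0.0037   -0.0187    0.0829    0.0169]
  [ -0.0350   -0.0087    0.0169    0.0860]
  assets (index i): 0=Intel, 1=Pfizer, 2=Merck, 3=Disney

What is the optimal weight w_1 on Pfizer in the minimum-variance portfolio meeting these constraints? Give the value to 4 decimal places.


g=Σ⁻¹μ = [1.8061  1.8124  2.3073  2.3255]
h=Σ⁻¹𝟙 = [12.4970  12.8068  12.3320  15.5861]
a=μᵀg=1.298932  b=𝟙ᵀg=8.251305  c=𝟙ᵀh=53.221805  D=ac−b²=1.047493
λ₁=(c·0.163−b)/D = (53.221805·0.163−8.251305)/1.047493 = 0.404632
λ₂=(a−b·0.163)/D = (1.298932−8.251305·0.163)/1.047493 = -0.043943
w* = 0.404632·g + -0.043943·h:
  w_0 = 0.404632·1.8061 + -0.043943·12.4970 = 0.1817  (Intel)
  w_1 = 0.404632·1.8124 + -0.043943·12.8068 = 0.1706  (Pfizer)
  w_2 = 0.404632·2.3073 + -0.043943·12.3320 = 0.3917  (Merck)
  w_3 = 0.404632·2.3255 + -0.043943·15.5861 = 0.2561  (Disney)
Σw_i=1.0000  μᵀw=0.1630
σ²=wᵀΣw=λ₁·μ_p+λ₂ = 0.404632·0.163 + -0.043943 = 0.022012 ≈ 0.0220

0.1706


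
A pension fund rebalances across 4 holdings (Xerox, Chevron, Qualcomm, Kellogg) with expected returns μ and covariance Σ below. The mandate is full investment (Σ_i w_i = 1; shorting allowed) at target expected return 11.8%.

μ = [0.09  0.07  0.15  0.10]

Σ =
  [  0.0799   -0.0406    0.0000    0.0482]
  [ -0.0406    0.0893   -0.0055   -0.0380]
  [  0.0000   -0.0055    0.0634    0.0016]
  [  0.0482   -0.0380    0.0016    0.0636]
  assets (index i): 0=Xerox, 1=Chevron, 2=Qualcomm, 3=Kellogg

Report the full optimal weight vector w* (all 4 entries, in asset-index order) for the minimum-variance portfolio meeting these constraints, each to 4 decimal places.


0.0574  0.1936  0.4876  0.2614

p=Σ⁻¹μ = [1.0241  2.3012  2.5124  2.1079]
q=Σ⁻¹𝟙 = [13.5851  27.5978  17.6251  21.4735]
a=μᵀp=0.840903  b=𝟙ᵀp=7.945621  c=𝟙ᵀq=80.281528  D=ac−b²=4.376061
λ₁=(c·0.118−b)/D = (80.281528·0.118−7.945621)/4.376061 = 0.349081
λ₂=(a−b·0.118)/D = (0.840903−7.945621·0.118)/4.376061 = -0.022093
w* = 0.349081·p + -0.022093·q:
  w_0 = 0.349081·1.0241 + -0.022093·13.5851 = 0.0574  (Xerox)
  w_1 = 0.349081·2.3012 + -0.022093·27.5978 = 0.1936  (Chevron)
  w_2 = 0.349081·2.5124 + -0.022093·17.6251 = 0.4876  (Qualcomm)
  w_3 = 0.349081·2.1079 + -0.022093·21.4735 = 0.2614  (Kellogg)
Σw_i=1.0000  μᵀw=0.1180
σ²=wᵀΣw=λ₁·μ_p+λ₂ = 0.349081·0.118 + -0.022093 = 0.019098 ≈ 0.0191


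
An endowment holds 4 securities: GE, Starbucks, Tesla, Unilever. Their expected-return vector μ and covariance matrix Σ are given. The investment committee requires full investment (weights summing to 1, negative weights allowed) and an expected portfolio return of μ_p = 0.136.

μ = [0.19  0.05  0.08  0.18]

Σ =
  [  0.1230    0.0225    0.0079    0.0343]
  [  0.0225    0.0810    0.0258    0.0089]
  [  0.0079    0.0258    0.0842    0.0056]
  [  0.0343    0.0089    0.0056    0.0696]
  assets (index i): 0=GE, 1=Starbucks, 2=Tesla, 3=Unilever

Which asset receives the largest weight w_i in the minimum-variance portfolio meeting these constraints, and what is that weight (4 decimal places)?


x=Σ⁻¹μ = [0.9373  -0.1130  0.7586  2.0777]
y=Σ⁻¹𝟙 = [3.0794  7.5423  8.5317  11.1993]
a=μᵀx=0.607109  b=𝟙ᵀx=3.660607  c=𝟙ᵀy=30.352635  D=ac−b²=5.027323
λ₁=(c·0.136−b)/D = (30.352635·0.136−3.660607)/5.027323 = 0.092962
λ₂=(a−b·0.136)/D = (0.607109−3.660607·0.136)/5.027323 = 0.021735
w* = 0.092962·x + 0.021735·y:
  w_0 = 0.092962·0.9373 + 0.021735·3.0794 = 0.1541  (GE)
  w_1 = 0.092962·-0.1130 + 0.021735·7.5423 = 0.1534  (Starbucks)
  w_2 = 0.092962·0.7586 + 0.021735·8.5317 = 0.2560  (Tesla)
  w_3 = 0.092962·2.0777 + 0.021735·11.1993 = 0.4366  (Unilever)
Σw_i=1.0000  μᵀw=0.1360
σ²=wᵀΣw=λ₁·μ_p+λ₂ = 0.092962·0.136 + 0.021735 = 0.034377 ≈ 0.0344

Unilever (0.4366)


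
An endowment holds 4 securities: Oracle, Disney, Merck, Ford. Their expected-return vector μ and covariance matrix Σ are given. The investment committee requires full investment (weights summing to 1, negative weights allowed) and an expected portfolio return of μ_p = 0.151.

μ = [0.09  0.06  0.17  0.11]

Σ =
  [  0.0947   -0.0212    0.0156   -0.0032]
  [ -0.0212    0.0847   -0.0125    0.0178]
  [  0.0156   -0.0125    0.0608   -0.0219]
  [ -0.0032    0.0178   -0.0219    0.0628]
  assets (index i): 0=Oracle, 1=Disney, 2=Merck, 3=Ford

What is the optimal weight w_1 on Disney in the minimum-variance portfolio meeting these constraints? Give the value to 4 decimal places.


x=Σ⁻¹μ = [0.5965  0.8182  3.8536  2.8939]
y=Σ⁻¹𝟙 = [10.3204  13.5337  24.1598  21.0386]
a=μᵀx=1.076225  b=𝟙ᵀx=8.162283  c=𝟙ᵀy=69.052594  D=ac−b²=7.693258
λ₁=(c·0.151−b)/D = (69.052594·0.151−8.162283)/7.693258 = 0.294369
λ₂=(a−b·0.151)/D = (1.076225−8.162283·0.151)/7.693258 = -0.020314
w* = 0.294369·x + -0.020314·y:
  w_0 = 0.294369·0.5965 + -0.020314·10.3204 = -0.0340  (Oracle)
  w_1 = 0.294369·0.8182 + -0.020314·13.5337 = -0.0341  (Disney)
  w_2 = 0.294369·3.8536 + -0.020314·24.1598 = 0.6436  (Merck)
  w_3 = 0.294369·2.8939 + -0.020314·21.0386 = 0.4245  (Ford)
Σw_i=1.0000  μᵀw=0.1510
σ²=wᵀΣw=λ₁·μ_p+λ₂ = 0.294369·0.151 + -0.020314 = 0.024136 ≈ 0.0241

-0.0341


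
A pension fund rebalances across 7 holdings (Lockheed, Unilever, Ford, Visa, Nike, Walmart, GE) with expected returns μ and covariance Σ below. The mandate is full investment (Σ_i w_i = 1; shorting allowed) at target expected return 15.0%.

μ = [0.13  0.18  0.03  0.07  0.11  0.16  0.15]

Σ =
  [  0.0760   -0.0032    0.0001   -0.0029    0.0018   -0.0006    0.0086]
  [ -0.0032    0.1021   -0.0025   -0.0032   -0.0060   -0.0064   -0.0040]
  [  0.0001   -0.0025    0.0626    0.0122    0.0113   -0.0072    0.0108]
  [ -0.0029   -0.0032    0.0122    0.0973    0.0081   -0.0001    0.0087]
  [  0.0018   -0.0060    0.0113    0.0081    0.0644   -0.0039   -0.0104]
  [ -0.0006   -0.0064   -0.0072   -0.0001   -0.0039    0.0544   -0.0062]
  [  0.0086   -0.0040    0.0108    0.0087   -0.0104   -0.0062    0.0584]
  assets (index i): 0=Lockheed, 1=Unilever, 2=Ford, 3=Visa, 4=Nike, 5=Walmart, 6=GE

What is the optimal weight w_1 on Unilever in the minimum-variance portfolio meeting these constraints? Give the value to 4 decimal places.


0.1760

p=Σ⁻¹μ = [1.4087  2.3392  -0.1158  0.3364  2.6375  3.7898  3.3646]
q=Σ⁻¹𝟙 = [11.5687  14.0502  11.5422  6.4193  18.3127  25.2067  19.2284]
a=μᵀp=2.025439  b=𝟙ᵀp=13.760317  c=𝟙ᵀq=106.328193  D=ac−b²=26.014968
λ₁=(c·0.150−b)/D = (106.328193·0.150−13.760317)/26.014968 = 0.084140
λ₂=(a−b·0.150)/D = (2.025439−13.760317·0.150)/26.014968 = -0.001484
w* = 0.084140·p + -0.001484·q:
  w_0 = 0.084140·1.4087 + -0.001484·11.5687 = 0.1014  (Lockheed)
  w_1 = 0.084140·2.3392 + -0.001484·14.0502 = 0.1760  (Unilever)
  w_2 = 0.084140·-0.1158 + -0.001484·11.5422 = -0.0269  (Ford)
  w_3 = 0.084140·0.3364 + -0.001484·6.4193 = 0.0188  (Visa)
  w_4 = 0.084140·2.6375 + -0.001484·18.3127 = 0.1947  (Nike)
  w_5 = 0.084140·3.7898 + -0.001484·25.2067 = 0.2815  (Walmart)
  w_6 = 0.084140·3.3646 + -0.001484·19.2284 = 0.2546  (GE)
Σw_i=1.0000  μᵀw=0.1500
σ²=wᵀΣw=λ₁·μ_p+λ₂ = 0.084140·0.150 + -0.001484 = 0.011137 ≈ 0.0111
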